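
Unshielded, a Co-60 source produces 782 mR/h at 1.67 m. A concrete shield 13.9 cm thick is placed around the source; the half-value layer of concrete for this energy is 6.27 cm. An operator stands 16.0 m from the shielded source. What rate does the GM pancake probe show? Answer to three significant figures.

Distance alone: 782 × (1.67/16.0)² = 782 × 0.01089 = 8.516 mR/h.
Shield: 13.9/6.27 = 2.217 half-value layers → attenuation 2^(−2.217) = 0.2151.
Combined: 8.516 × 0.2151 = 1.832 mR/h.

1.83 mR/h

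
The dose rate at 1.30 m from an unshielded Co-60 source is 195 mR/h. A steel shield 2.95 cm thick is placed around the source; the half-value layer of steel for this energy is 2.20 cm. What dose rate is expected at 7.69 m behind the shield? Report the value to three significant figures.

2.20 mR/h

Distance alone: (1.30/7.69)² = 0.02858, so 195 × 0.02858 = 5.573 mR/h.
Shield: 2.95/2.20 = 1.341 half-value layers → attenuation 2^(−1.341) = 0.3947.
Combined: 5.573 × 0.3947 = 2.200 mR/h.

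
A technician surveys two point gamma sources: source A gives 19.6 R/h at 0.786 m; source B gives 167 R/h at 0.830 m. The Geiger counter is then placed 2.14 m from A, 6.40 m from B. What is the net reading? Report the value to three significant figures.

5.45 R/h

Each source contributes Iᵢ·(dᵢ/rᵢ)²; contributions add.
A: 19.6 × (0.786/2.14)² = 2.644 R/h
B: 167 × (0.830/6.40)² = 2.809 R/h
Total = 2.644 + 2.809 = 5.453 R/h.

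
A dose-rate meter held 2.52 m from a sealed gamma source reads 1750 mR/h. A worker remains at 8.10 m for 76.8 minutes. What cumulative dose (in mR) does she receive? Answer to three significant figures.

217 mR

Since intensity falls as 1/r², rate at 8.10 m:
(2.52/8.10)² = 0.09679, so 1750 × 0.09679 = 169.4 mR/h.
Dose = rate × time = 169.4 mR/h × 1.280 h = 216.8 mR.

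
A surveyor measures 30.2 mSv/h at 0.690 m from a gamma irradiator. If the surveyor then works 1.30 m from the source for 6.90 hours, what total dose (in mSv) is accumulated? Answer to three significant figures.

Using I₁d₁² = I₂d₂², rate at 1.30 m:
(0.690/1.30)² = 0.2817, so 30.2 × 0.2817 = 8.507 mSv/h.
Dose = rate × time = 8.507 mSv/h × 6.900 h = 58.70 mSv.

58.7 mSv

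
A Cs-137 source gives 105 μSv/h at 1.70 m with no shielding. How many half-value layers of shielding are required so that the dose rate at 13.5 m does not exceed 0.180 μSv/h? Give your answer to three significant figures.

At 13.5 m, distance alone gives (1.70/13.5)² = 0.01586, so 105 × 0.01586 = 1.665 μSv/h.
Further attenuation needed: 1.665/0.180 = 9.250.
n = log₂(9.250) = 3.209 half-value layers.

3.21 half-value layers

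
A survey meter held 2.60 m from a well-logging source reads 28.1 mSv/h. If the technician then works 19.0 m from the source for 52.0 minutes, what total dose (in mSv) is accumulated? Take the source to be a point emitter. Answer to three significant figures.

0.456 mSv

By the inverse-square law, rate at 19.0 m:
28.1 × (2.60/19.0)² = 28.1 × 0.01873 = 0.5263 mSv/h.
Dose = rate × time = 0.5263 mSv/h × 0.8667 h = 0.4561 mSv.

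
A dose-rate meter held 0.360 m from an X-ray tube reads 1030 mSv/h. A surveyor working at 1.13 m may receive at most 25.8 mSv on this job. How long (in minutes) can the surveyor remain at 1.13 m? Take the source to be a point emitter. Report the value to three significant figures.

14.8 min

Using I₁d₁² = I₂d₂², rate at 1.13 m:
1030 × (0.360/1.13)² = 1030 × 0.1015 = 104.5 mSv/h.
Stay time = 25.8 mSv ÷ 104.5 mSv/h = 0.2469 h = 14.81 min.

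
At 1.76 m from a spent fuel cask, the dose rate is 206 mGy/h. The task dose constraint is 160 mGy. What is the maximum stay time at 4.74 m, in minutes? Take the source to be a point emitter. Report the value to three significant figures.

338 min

By the inverse-square law, rate at 4.74 m:
(1.76/4.74)² = 0.1379, so 206 × 0.1379 = 28.41 mGy/h.
Stay time = 160 mGy ÷ 28.41 mGy/h = 5.632 h = 337.9 min.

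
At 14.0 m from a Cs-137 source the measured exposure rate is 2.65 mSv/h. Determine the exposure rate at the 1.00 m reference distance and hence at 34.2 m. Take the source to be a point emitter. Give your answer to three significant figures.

519 mSv/h; 0.444 mSv/h

By the inverse-square law,
At 1.00 m: (14.0/1.00)² = 196.0, so 2.65 × 196.0 = 519.4 mSv/h
At 34.2 m: (1.00/34.2)² = 0.0008550, so 519.4 × 0.0008550 = 0.4441 mSv/h.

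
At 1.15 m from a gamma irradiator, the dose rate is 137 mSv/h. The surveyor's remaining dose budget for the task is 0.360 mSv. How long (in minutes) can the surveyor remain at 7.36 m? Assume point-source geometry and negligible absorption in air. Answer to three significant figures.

Intensity scales as (d₁/d₂)², so rate at 7.36 m:
137 × (1.15/7.36)² = 137 × 0.02441 = 3.344 mSv/h.
Stay time = 0.360 mSv ÷ 3.344 mSv/h = 0.1077 h = 6.462 min.

6.46 min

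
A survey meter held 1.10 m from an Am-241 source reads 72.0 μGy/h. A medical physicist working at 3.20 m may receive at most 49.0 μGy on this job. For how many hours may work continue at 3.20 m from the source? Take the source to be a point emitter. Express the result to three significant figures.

Since intensity falls as 1/r², rate at 3.20 m:
(1.10/3.20)² = 0.1182, so 72.0 × 0.1182 = 8.510 μGy/h.
Stay time = 49.0 μGy ÷ 8.510 μGy/h = 5.758 h.

5.76 h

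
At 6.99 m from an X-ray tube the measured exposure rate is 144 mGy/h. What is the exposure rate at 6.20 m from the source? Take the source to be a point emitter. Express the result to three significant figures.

By the inverse-square law, scaling from 6.99 m to 6.20 m:
(6.99/6.20)² = 1.271, so 144 × 1.271 = 183.0 mGy/h.

183 mGy/h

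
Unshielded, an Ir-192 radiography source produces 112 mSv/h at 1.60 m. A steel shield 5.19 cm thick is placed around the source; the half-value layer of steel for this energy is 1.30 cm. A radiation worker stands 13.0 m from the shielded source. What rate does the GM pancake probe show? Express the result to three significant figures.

0.107 mSv/h

Distance alone: (1.60/13.0)² = 0.01515, so 112 × 0.01515 = 1.697 mSv/h.
Shield: 5.19/1.30 = 3.992 half-value layers → attenuation 2^(−3.992) = 0.06285.
Combined: 1.697 × 0.06285 = 0.1067 mSv/h.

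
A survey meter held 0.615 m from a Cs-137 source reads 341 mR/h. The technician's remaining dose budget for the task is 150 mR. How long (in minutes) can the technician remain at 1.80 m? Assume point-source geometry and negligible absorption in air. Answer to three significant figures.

226 min

By the inverse-square law, rate at 1.80 m:
341 × (0.615/1.80)² = 341 × 0.1167 = 39.79 mR/h.
Stay time = 150 mR ÷ 39.79 mR/h = 3.770 h = 226.2 min.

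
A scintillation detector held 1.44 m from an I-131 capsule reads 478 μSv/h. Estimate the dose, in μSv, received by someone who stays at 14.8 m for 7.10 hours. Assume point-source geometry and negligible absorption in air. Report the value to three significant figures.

32.1 μSv

Since intensity falls as 1/r², rate at 14.8 m:
478 × (1.44/14.8)² = 478 × 0.009467 = 4.525 μSv/h.
Dose = rate × time = 4.525 μSv/h × 7.100 h = 32.13 μSv.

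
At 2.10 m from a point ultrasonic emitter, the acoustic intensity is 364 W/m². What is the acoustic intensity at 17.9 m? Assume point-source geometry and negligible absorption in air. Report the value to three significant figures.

Intensity scales as (d₁/d₂)², so the rate at 17.9 m is
(2.10/17.9)² = 0.01376, so 364 × 0.01376 = 5.009 W/m².

5.01 W/m²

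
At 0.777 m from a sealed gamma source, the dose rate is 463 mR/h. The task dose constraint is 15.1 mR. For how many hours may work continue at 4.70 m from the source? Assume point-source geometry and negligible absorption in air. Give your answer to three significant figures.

Applying the 1/r² law, rate at 4.70 m:
463 × (0.777/4.70)² = 463 × 0.02733 = 12.65 mR/h.
Stay time = 15.1 mR ÷ 12.65 mR/h = 1.194 h.

1.19 h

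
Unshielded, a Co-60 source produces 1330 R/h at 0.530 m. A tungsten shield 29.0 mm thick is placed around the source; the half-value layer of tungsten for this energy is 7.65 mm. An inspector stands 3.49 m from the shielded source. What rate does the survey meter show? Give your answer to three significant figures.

Distance alone: 1330 × (0.530/3.49)² = 1330 × 0.02306 = 30.67 R/h.
Shield: 29.0/7.65 = 3.791 half-value layers → attenuation 2^(−3.791) = 0.07224.
Combined: 30.67 × 0.07224 = 2.216 R/h.

2.22 R/h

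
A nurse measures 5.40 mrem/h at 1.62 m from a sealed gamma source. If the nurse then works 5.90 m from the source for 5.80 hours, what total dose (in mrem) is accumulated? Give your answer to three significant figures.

2.36 mrem

Since intensity falls as 1/r², rate at 5.90 m:
5.40 × (1.62/5.90)² = 5.40 × 0.07539 = 0.4071 mrem/h.
Dose = rate × time = 0.4071 mrem/h × 5.800 h = 2.361 mrem.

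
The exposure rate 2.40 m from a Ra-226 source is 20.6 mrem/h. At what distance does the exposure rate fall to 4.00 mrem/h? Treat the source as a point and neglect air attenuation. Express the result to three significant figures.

By the inverse-square law, d₂ = d₁·√(I₁/I₂).
I₁/I₂ = 20.6/4.00 = 5.150, so d₂ = 2.40 × √5.150 = 5.446 m.

5.45 m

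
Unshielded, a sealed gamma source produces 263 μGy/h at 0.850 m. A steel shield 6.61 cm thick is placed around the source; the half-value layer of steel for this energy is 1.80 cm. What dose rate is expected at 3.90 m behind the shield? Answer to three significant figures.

0.980 μGy/h

Distance alone: (0.850/3.90)² = 0.04750, so 263 × 0.04750 = 12.49 μGy/h.
Shield: 6.61/1.80 = 3.672 half-value layers → attenuation 2^(−3.672) = 0.07845.
Combined: 12.49 × 0.07845 = 0.9798 μGy/h.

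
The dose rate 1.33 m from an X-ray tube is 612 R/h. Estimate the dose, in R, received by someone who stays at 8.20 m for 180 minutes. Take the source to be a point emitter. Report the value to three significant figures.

Using I₁d₁² = I₂d₂², rate at 8.20 m:
(1.33/8.20)² = 0.02631, so 612 × 0.02631 = 16.10 R/h.
Dose = rate × time = 16.10 R/h × 3.000 h = 48.30 R.

48.3 R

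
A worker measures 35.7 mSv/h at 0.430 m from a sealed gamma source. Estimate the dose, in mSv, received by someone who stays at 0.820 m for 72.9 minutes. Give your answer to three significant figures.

11.9 mSv

Since intensity falls as 1/r², rate at 0.820 m:
(0.430/0.820)² = 0.2750, so 35.7 × 0.2750 = 9.818 mSv/h.
Dose = rate × time = 9.818 mSv/h × 1.215 h = 11.93 mSv.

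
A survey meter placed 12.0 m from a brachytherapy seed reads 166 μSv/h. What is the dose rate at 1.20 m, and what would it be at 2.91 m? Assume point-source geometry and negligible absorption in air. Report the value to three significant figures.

16600 μSv/h; 2820 μSv/h

Intensity scales as (d₁/d₂)², so
At 1.20 m: (12.0/1.20)² = 100.0, so 166 × 100.0 = 16600 μSv/h
At 2.91 m: (1.20/2.91)² = 0.1700, so 16600 × 0.1700 = 2822 μSv/h.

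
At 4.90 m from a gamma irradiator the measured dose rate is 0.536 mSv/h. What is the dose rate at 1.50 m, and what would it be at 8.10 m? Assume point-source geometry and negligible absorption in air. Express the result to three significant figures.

5.72 mSv/h; 0.196 mSv/h

By the inverse-square law,
At 1.50 m: 0.536 × (4.90/1.50)² = 0.536 × 10.67 = 5.719 mSv/h
At 8.10 m: (1.50/8.10)² = 0.03429, so 5.719 × 0.03429 = 0.1961 mSv/h.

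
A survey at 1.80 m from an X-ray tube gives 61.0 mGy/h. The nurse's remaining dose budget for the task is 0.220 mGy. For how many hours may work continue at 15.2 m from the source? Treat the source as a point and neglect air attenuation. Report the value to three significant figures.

0.257 h

Intensity scales as (d₁/d₂)², so rate at 15.2 m:
(1.80/15.2)² = 0.01402, so 61.0 × 0.01402 = 0.8552 mGy/h.
Stay time = 0.220 mGy ÷ 0.8552 mGy/h = 0.2572 h.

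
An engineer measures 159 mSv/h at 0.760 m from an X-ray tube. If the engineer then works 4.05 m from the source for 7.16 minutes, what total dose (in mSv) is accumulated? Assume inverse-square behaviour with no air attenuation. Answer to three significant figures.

Using I₁d₁² = I₂d₂², rate at 4.05 m:
(0.760/4.05)² = 0.03521, so 159 × 0.03521 = 5.598 mSv/h.
Dose = rate × time = 5.598 mSv/h × 0.1193 h = 0.6678 mSv.

0.668 mSv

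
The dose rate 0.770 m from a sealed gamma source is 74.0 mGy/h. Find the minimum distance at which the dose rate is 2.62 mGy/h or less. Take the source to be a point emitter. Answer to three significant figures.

Since intensity falls as 1/r², d₂ = d₁·√(I₁/I₂).
I₁/I₂ = 74.0/2.62 = 28.24, so d₂ = 0.770 × √28.24 = 4.092 m.

4.09 m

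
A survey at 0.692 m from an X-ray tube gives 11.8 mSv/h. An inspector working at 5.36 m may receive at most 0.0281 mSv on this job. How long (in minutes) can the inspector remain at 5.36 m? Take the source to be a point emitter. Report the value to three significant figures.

By the inverse-square law, rate at 5.36 m:
11.8 × (0.692/5.36)² = 11.8 × 0.01667 = 0.1967 mSv/h.
Stay time = 0.0281 mSv ÷ 0.1967 mSv/h = 0.1429 h = 8.574 min.

8.57 min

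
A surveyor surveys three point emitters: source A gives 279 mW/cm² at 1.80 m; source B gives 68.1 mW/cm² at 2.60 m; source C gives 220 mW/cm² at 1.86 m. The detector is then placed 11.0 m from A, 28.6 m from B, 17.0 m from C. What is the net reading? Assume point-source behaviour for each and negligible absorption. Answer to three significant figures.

By superposition, sum each source's inverse-square contribution:
A: 279 × (1.80/11.0)² = 7.471 mW/cm²
B: 68.1 × (2.60/28.6)² = 0.5628 mW/cm²
C: 220 × (1.86/17.0)² = 2.634 mW/cm²
Total = 7.471 + 0.5628 + 2.634 = 10.67 mW/cm².

10.7 mW/cm²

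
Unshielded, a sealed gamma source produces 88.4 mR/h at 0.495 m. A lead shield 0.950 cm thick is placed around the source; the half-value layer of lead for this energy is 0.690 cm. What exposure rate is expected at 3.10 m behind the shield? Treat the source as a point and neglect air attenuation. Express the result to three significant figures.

Distance alone: (0.495/3.10)² = 0.02550, so 88.4 × 0.02550 = 2.254 mR/h.
Shield: 0.950/0.690 = 1.377 half-value layers → attenuation 2^(−1.377) = 0.3850.
Combined: 2.254 × 0.3850 = 0.8678 mR/h.

0.868 mR/h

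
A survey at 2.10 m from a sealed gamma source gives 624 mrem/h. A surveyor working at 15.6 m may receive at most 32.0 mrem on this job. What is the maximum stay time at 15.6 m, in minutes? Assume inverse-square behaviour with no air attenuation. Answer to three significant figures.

170 min

Applying the 1/r² law, rate at 15.6 m:
624 × (2.10/15.6)² = 624 × 0.01812 = 11.31 mrem/h.
Stay time = 32.0 mrem ÷ 11.31 mrem/h = 2.829 h = 169.7 min.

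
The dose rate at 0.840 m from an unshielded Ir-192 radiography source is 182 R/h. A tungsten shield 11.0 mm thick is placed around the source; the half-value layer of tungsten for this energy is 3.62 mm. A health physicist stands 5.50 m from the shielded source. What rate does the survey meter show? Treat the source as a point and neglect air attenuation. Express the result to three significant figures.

Distance alone: 182 × (0.840/5.50)² = 182 × 0.02333 = 4.246 R/h.
Shield: 11.0/3.62 = 3.039 half-value layers → attenuation 2^(−3.039) = 0.1217.
Combined: 4.246 × 0.1217 = 0.5167 R/h.

0.517 R/h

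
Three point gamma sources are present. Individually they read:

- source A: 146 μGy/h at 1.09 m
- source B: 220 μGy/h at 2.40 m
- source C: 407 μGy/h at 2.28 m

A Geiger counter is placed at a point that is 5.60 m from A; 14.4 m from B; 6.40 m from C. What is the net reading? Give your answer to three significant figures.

63.3 μGy/h

Each source contributes Iᵢ·(dᵢ/rᵢ)²; contributions add.
A: 146 × (1.09/5.60)² = 5.531 μGy/h
B: 220 × (2.40/14.4)² = 6.111 μGy/h
C: 407 × (2.28/6.40)² = 51.65 μGy/h
Total = 5.531 + 6.111 + 51.65 = 63.29 μGy/h.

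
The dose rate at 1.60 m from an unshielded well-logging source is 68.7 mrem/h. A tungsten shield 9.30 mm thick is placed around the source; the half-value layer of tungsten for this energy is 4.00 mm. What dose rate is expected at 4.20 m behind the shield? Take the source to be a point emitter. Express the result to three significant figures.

Distance alone: (1.60/4.20)² = 0.1451, so 68.7 × 0.1451 = 9.968 mrem/h.
Shield: 9.30/4.00 = 2.325 half-value layers → attenuation 2^(−2.325) = 0.1996.
Combined: 9.968 × 0.1996 = 1.990 mrem/h.

1.99 mrem/h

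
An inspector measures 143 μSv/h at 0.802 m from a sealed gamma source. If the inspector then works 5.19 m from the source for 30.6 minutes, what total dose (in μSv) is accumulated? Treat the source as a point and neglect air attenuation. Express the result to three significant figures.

Applying the 1/r² law, rate at 5.19 m:
143 × (0.802/5.19)² = 143 × 0.02388 = 3.415 μSv/h.
Dose = rate × time = 3.415 μSv/h × 0.5100 h = 1.742 μSv.

1.74 μSv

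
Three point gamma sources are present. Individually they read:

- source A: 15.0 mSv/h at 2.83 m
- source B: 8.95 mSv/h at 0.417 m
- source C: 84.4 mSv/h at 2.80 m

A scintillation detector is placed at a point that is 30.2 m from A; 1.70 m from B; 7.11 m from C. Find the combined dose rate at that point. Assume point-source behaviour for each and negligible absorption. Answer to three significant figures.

13.8 mSv/h

Each source contributes Iᵢ·(dᵢ/rᵢ)²; contributions add.
A: 15.0 × (2.83/30.2)² = 0.1317 mSv/h
B: 8.95 × (0.417/1.70)² = 0.5385 mSv/h
C: 84.4 × (2.80/7.11)² = 13.09 mSv/h
Total = 0.1317 + 0.5385 + 13.09 = 13.76 mSv/h.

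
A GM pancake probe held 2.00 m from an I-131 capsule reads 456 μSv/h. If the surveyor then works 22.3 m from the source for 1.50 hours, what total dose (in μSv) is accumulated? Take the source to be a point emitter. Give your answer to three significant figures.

Using I₁d₁² = I₂d₂², rate at 22.3 m:
456 × (2.00/22.3)² = 456 × 0.008044 = 3.668 μSv/h.
Dose = rate × time = 3.668 μSv/h × 1.500 h = 5.502 μSv.

5.50 μSv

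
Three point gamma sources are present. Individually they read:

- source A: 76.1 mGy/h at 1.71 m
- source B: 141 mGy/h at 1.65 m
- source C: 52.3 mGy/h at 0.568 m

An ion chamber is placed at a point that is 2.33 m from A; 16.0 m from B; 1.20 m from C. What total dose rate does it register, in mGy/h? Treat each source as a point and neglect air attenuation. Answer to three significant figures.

54.2 mGy/h

Each source contributes Iᵢ·(dᵢ/rᵢ)²; contributions add.
A: 76.1 × (1.71/2.33)² = 40.99 mGy/h
B: 141 × (1.65/16.0)² = 1.500 mGy/h
C: 52.3 × (0.568/1.20)² = 11.72 mGy/h
Total = 40.99 + 1.500 + 11.72 = 54.21 mGy/h.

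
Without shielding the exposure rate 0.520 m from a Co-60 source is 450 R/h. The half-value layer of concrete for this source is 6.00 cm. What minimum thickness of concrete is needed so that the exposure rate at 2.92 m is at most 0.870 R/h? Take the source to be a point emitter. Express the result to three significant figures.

At 2.92 m, distance alone gives 450 × (0.520/2.92)² = 450 × 0.03171 = 14.27 R/h.
Further attenuation needed: 14.27/0.870 = 16.40.
n = log₂(16.40) = 4.036 half-value layers.
Thickness = 4.036 × 6.00 cm = 24.22 cm.

24.2 cm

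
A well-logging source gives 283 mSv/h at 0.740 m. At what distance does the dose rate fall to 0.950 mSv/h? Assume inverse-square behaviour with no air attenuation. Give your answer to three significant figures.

Applying the 1/r² law, d₂ = d₁·√(I₁/I₂).
I₁/I₂ = 283/0.950 = 297.9, so d₂ = 0.740 × √297.9 = 12.77 m.

12.8 m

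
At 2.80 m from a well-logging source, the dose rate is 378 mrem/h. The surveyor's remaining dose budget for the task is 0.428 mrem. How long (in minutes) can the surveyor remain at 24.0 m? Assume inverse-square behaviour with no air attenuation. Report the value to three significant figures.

Applying the 1/r² law, rate at 24.0 m:
(2.80/24.0)² = 0.01361, so 378 × 0.01361 = 5.145 mrem/h.
Stay time = 0.428 mrem ÷ 5.145 mrem/h = 0.08319 h = 4.991 min.

4.99 min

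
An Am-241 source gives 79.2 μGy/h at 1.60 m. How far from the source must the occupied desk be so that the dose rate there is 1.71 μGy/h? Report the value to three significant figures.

Intensity scales as (d₁/d₂)², so d₂ = d₁·√(I₁/I₂).
I₁/I₂ = 79.2/1.71 = 46.32, so d₂ = 1.60 × √46.32 = 10.89 m.

10.9 m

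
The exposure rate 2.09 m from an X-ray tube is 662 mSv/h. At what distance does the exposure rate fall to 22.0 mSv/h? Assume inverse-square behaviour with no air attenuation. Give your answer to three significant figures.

11.5 m

Applying the 1/r² law, d₂ = d₁·√(I₁/I₂).
I₁/I₂ = 662/22.0 = 30.09, so d₂ = 2.09 × √30.09 = 11.46 m.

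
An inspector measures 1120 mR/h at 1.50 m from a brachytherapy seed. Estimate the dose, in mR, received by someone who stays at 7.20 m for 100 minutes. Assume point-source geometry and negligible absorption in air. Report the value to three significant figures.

81.0 mR

Intensity scales as (d₁/d₂)², so rate at 7.20 m:
(1.50/7.20)² = 0.04340, so 1120 × 0.04340 = 48.61 mR/h.
Dose = rate × time = 48.61 mR/h × 1.667 h = 81.03 mR.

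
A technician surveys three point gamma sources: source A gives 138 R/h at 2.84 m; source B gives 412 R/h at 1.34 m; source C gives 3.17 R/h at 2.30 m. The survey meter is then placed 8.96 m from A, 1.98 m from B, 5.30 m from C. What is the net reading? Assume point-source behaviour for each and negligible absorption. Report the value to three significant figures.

203 R/h

Each source contributes Iᵢ·(dᵢ/rᵢ)²; contributions add.
A: 138 × (2.84/8.96)² = 13.86 R/h
B: 412 × (1.34/1.98)² = 188.7 R/h
C: 3.17 × (2.30/5.30)² = 0.5970 R/h
Total = 13.86 + 188.7 + 0.5970 = 203.2 R/h.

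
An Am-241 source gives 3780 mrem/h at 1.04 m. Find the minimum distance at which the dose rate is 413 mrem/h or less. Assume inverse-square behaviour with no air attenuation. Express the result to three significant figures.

Since intensity falls as 1/r², d₂ = d₁·√(I₁/I₂).
I₁/I₂ = 3780/413 = 9.153, so d₂ = 1.04 × √9.153 = 3.146 m.

3.15 m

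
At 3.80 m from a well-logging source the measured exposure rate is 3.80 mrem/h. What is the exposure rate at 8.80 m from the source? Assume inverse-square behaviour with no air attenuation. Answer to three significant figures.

0.709 mrem/h

Applying the 1/r² law, scaling from 3.80 m to 8.80 m:
(3.80/8.80)² = 0.1865, so 3.80 × 0.1865 = 0.7087 mrem/h.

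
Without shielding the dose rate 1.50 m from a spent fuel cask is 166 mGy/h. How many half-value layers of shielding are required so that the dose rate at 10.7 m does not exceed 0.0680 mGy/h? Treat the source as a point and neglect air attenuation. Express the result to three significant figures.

5.58 half-value layers

At 10.7 m, distance alone gives 166 × (1.50/10.7)² = 166 × 0.01965 = 3.262 mGy/h.
Further attenuation needed: 3.262/0.0680 = 47.97.
n = log₂(47.97) = 5.584 half-value layers.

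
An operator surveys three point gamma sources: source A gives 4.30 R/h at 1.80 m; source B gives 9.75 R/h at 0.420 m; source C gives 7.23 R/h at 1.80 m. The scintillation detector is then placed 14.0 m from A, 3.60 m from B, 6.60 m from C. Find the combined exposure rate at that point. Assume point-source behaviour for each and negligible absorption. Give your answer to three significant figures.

By superposition, sum each source's inverse-square contribution:
A: 4.30 × (1.80/14.0)² = 0.07108 R/h
B: 9.75 × (0.420/3.60)² = 0.1327 R/h
C: 7.23 × (1.80/6.60)² = 0.5378 R/h
Total = 0.07108 + 0.1327 + 0.5378 = 0.7416 R/h.

0.742 R/h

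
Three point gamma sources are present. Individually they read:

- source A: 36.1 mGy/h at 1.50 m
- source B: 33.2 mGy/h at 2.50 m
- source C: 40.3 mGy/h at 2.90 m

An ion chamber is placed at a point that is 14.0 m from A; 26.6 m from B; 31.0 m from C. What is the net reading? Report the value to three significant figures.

1.06 mGy/h

By superposition, sum each source's inverse-square contribution:
A: 36.1 × (1.50/14.0)² = 0.4144 mGy/h
B: 33.2 × (2.50/26.6)² = 0.2933 mGy/h
C: 40.3 × (2.90/31.0)² = 0.3527 mGy/h
Total = 0.4144 + 0.2933 + 0.3527 = 1.060 mGy/h.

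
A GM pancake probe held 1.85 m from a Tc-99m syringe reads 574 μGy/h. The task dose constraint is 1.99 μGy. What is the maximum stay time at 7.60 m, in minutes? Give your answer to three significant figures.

3.51 min

Intensity scales as (d₁/d₂)², so rate at 7.60 m:
574 × (1.85/7.60)² = 574 × 0.05925 = 34.01 μGy/h.
Stay time = 1.99 μGy ÷ 34.01 μGy/h = 0.05851 h = 3.511 min.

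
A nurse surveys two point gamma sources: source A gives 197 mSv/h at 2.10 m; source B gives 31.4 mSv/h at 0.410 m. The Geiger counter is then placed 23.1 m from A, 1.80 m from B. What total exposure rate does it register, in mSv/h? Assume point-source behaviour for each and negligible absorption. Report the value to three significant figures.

Each source contributes Iᵢ·(dᵢ/rᵢ)²; contributions add.
A: 197 × (2.10/23.1)² = 1.628 mSv/h
B: 31.4 × (0.410/1.80)² = 1.629 mSv/h
Total = 1.628 + 1.629 = 3.257 mSv/h.

3.26 mSv/h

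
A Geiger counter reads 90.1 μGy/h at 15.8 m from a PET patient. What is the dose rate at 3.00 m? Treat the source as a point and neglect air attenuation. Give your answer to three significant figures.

Intensity scales as (d₁/d₂)², so the rate at 3.00 m is
90.1 × (15.8/3.00)² = 90.1 × 27.74 = 2499 μGy/h.

2500 μGy/h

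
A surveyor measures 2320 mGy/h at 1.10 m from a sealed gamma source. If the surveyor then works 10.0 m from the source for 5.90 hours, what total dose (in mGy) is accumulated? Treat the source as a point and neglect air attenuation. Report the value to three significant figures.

Intensity scales as (d₁/d₂)², so rate at 10.0 m:
2320 × (1.10/10.0)² = 2320 × 0.01210 = 28.07 mGy/h.
Dose = rate × time = 28.07 mGy/h × 5.900 h = 165.6 mGy.

166 mGy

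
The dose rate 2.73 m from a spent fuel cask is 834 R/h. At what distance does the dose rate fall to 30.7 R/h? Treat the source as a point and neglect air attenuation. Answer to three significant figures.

14.2 m

Applying the 1/r² law, d₂ = d₁·√(I₁/I₂).
I₁/I₂ = 834/30.7 = 27.17, so d₂ = 2.73 × √27.17 = 14.23 m.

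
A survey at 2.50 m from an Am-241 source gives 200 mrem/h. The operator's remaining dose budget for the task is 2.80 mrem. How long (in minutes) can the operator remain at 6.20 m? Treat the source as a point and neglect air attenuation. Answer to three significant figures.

5.17 min

By the inverse-square law, rate at 6.20 m:
200 × (2.50/6.20)² = 200 × 0.1626 = 32.52 mrem/h.
Stay time = 2.80 mrem ÷ 32.52 mrem/h = 0.08610 h = 5.166 min.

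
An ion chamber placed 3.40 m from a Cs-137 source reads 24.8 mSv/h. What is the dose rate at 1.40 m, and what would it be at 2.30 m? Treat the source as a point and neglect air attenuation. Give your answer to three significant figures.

Applying the 1/r² law,
At 1.40 m: 24.8 × (3.40/1.40)² = 24.8 × 5.898 = 146.3 mSv/h
At 2.30 m: (1.40/2.30)² = 0.3705, so 146.3 × 0.3705 = 54.20 mSv/h.

146 mSv/h; 54.2 mSv/h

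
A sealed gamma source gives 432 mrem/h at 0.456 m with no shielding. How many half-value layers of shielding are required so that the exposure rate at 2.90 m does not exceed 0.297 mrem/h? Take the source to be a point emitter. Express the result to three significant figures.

5.17 half-value layers

At 2.90 m, distance alone gives (0.456/2.90)² = 0.02472, so 432 × 0.02472 = 10.68 mrem/h.
Further attenuation needed: 10.68/0.297 = 35.96.
n = log₂(35.96) = 5.168 half-value layers.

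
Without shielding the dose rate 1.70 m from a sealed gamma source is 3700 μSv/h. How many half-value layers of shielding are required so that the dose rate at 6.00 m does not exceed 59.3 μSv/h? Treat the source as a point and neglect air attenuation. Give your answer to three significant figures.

2.32 half-value layers

At 6.00 m, distance alone gives 3700 × (1.70/6.00)² = 3700 × 0.08028 = 297.0 μSv/h.
Further attenuation needed: 297.0/59.3 = 5.008.
n = log₂(5.008) = 2.324 half-value layers.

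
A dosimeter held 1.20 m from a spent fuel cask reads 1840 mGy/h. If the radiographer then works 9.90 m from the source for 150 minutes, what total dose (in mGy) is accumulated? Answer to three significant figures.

Using I₁d₁² = I₂d₂², rate at 9.90 m:
(1.20/9.90)² = 0.01469, so 1840 × 0.01469 = 27.03 mGy/h.
Dose = rate × time = 27.03 mGy/h × 2.500 h = 67.58 mGy.

67.6 mGy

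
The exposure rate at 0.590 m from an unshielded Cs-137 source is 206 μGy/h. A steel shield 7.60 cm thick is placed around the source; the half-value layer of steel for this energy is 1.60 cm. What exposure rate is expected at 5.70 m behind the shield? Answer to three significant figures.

Distance alone: (0.590/5.70)² = 0.01071, so 206 × 0.01071 = 2.206 μGy/h.
Shield: 7.60/1.60 = 4.750 half-value layers → attenuation 2^(−4.750) = 0.03716.
Combined: 2.206 × 0.03716 = 0.08197 μGy/h.

0.0820 μGy/h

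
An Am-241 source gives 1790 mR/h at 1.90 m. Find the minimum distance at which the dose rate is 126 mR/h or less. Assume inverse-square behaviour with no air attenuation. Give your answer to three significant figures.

7.16 m

Applying the 1/r² law, d₂ = d₁·√(I₁/I₂).
I₁/I₂ = 1790/126 = 14.21, so d₂ = 1.90 × √14.21 = 7.162 m.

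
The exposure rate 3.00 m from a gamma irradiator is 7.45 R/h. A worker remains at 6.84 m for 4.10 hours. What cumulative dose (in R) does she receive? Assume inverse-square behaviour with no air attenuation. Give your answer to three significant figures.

5.88 R

Applying the 1/r² law, rate at 6.84 m:
7.45 × (3.00/6.84)² = 7.45 × 0.1924 = 1.433 R/h.
Dose = rate × time = 1.433 R/h × 4.100 h = 5.875 R.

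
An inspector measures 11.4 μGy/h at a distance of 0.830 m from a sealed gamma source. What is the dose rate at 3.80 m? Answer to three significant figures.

By the inverse-square law, the rate at 3.80 m is
(0.830/3.80)² = 0.04771, so 11.4 × 0.04771 = 0.5439 μGy/h.

0.544 μGy/h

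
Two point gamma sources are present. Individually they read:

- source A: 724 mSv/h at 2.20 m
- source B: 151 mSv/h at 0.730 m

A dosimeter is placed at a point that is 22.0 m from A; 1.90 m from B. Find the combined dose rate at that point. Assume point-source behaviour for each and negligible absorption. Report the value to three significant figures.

29.5 mSv/h

By superposition, sum each source's inverse-square contribution:
A: 724 × (2.20/22.0)² = 7.240 mSv/h
B: 151 × (0.730/1.90)² = 22.29 mSv/h
Total = 7.240 + 22.29 = 29.53 mSv/h.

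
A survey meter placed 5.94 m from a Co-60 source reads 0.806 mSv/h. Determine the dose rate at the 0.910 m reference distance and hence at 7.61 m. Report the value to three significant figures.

34.3 mSv/h; 0.491 mSv/h

Since intensity falls as 1/r²,
At 0.910 m: 0.806 × (5.94/0.910)² = 0.806 × 42.61 = 34.34 mSv/h
At 7.61 m: 34.34 × (0.910/7.61)² = 34.34 × 0.01430 = 0.4911 mSv/h.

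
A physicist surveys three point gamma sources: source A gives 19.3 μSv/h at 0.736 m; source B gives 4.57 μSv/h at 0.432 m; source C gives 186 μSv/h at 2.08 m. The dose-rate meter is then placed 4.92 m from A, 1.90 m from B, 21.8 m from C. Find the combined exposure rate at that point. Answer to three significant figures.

2.36 μSv/h

Each source contributes Iᵢ·(dᵢ/rᵢ)²; contributions add.
A: 19.3 × (0.736/4.92)² = 0.4319 μSv/h
B: 4.57 × (0.432/1.90)² = 0.2363 μSv/h
C: 186 × (2.08/21.8)² = 1.693 μSv/h
Total = 0.4319 + 0.2363 + 1.693 = 2.361 μSv/h.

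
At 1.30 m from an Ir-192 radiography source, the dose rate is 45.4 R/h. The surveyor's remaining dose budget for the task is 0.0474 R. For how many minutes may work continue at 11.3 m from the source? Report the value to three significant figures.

Using I₁d₁² = I₂d₂², rate at 11.3 m:
45.4 × (1.30/11.3)² = 45.4 × 0.01324 = 0.6011 R/h.
Stay time = 0.0474 R ÷ 0.6011 R/h = 0.07886 h = 4.732 min.

4.73 min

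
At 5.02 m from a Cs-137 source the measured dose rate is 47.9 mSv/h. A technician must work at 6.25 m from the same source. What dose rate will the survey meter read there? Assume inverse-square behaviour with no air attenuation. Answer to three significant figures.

30.9 mSv/h

Since intensity falls as 1/r², scaling from 5.02 m to 6.25 m:
47.9 × (5.02/6.25)² = 47.9 × 0.6451 = 30.90 mSv/h.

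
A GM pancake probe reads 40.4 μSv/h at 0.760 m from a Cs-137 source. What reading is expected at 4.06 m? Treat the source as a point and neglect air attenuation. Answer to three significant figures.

Since intensity falls as 1/r², the rate at 4.06 m is
40.4 × (0.760/4.06)² = 40.4 × 0.03504 = 1.416 μSv/h.

1.42 μSv/h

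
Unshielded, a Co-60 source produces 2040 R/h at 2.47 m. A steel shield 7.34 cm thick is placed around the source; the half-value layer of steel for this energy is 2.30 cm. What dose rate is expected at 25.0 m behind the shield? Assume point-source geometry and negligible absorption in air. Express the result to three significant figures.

2.18 R/h

Distance alone: (2.47/25.0)² = 0.009761, so 2040 × 0.009761 = 19.91 R/h.
Shield: 7.34/2.30 = 3.191 half-value layers → attenuation 2^(−3.191) = 0.1095.
Combined: 19.91 × 0.1095 = 2.180 R/h.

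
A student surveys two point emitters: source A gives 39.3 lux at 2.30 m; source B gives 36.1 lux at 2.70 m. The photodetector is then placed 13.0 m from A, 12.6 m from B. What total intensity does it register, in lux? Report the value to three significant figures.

2.89 lux

Each source contributes Iᵢ·(dᵢ/rᵢ)²; contributions add.
A: 39.3 × (2.30/13.0)² = 1.230 lux
B: 36.1 × (2.70/12.6)² = 1.658 lux
Total = 1.230 + 1.658 = 2.888 lux.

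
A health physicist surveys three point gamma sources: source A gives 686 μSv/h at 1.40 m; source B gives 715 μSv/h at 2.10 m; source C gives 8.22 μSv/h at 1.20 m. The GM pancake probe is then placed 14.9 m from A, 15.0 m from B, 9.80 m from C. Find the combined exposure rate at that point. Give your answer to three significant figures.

Each source contributes Iᵢ·(dᵢ/rᵢ)²; contributions add.
A: 686 × (1.40/14.9)² = 6.056 μSv/h
B: 715 × (2.10/15.0)² = 14.01 μSv/h
C: 8.22 × (1.20/9.80)² = 0.1232 μSv/h
Total = 6.056 + 14.01 + 0.1232 = 20.19 μSv/h.

20.2 μSv/h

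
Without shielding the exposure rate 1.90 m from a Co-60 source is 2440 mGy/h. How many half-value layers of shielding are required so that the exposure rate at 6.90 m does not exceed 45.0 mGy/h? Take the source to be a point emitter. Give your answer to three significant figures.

At 6.90 m, distance alone gives 2440 × (1.90/6.90)² = 2440 × 0.07582 = 185.0 mGy/h.
Further attenuation needed: 185.0/45.0 = 4.111.
n = log₂(4.111) = 2.039 half-value layers.

2.04 half-value layers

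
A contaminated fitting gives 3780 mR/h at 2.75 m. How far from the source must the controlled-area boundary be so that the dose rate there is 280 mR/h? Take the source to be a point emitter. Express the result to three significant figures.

Since intensity falls as 1/r², d₂ = d₁·√(I₁/I₂).
I₁/I₂ = 3780/280 = 13.50, so d₂ = 2.75 × √13.50 = 10.10 m.

10.1 m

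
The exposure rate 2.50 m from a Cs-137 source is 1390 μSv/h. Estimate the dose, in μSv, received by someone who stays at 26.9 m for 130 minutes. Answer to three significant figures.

Applying the 1/r² law, rate at 26.9 m:
(2.50/26.9)² = 0.008637, so 1390 × 0.008637 = 12.01 μSv/h.
Dose = rate × time = 12.01 μSv/h × 2.167 h = 26.03 μSv.

26.0 μSv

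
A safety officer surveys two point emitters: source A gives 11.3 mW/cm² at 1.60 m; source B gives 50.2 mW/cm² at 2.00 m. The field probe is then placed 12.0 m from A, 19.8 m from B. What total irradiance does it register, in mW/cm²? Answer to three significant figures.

0.713 mW/cm²

Each source contributes Iᵢ·(dᵢ/rᵢ)²; contributions add.
A: 11.3 × (1.60/12.0)² = 0.2009 mW/cm²
B: 50.2 × (2.00/19.8)² = 0.5122 mW/cm²
Total = 0.2009 + 0.5122 = 0.7131 mW/cm².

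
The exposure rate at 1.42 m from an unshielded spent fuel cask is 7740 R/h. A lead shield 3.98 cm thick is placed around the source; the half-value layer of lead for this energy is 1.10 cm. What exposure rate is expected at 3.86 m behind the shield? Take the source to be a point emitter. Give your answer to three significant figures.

Distance alone: 7740 × (1.42/3.86)² = 7740 × 0.1353 = 1047 R/h.
Shield: 3.98/1.10 = 3.618 half-value layers → attenuation 2^(−3.618) = 0.08145.
Combined: 1047 × 0.08145 = 85.28 R/h.

85.3 R/h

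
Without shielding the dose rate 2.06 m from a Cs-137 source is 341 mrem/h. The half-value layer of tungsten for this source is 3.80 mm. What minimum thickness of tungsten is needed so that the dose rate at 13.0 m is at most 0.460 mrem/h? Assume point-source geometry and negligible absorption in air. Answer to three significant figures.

At 13.0 m, distance alone gives 341 × (2.06/13.0)² = 341 × 0.02511 = 8.563 mrem/h.
Further attenuation needed: 8.563/0.460 = 18.62.
n = log₂(18.62) = 4.219 half-value layers.
Thickness = 4.219 × 3.80 mm = 16.03 mm.

16.0 mm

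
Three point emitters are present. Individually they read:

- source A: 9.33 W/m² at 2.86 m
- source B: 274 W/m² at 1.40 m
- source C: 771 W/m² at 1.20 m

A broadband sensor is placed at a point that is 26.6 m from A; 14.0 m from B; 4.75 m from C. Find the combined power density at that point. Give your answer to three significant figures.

52.1 W/m²

Each source contributes Iᵢ·(dᵢ/rᵢ)²; contributions add.
A: 9.33 × (2.86/26.6)² = 0.1079 W/m²
B: 274 × (1.40/14.0)² = 2.740 W/m²
C: 771 × (1.20/4.75)² = 49.21 W/m²
Total = 0.1079 + 2.740 + 49.21 = 52.06 W/m².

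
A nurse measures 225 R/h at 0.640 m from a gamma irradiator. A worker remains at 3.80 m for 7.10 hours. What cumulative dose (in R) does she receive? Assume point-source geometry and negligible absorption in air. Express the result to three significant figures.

By the inverse-square law, rate at 3.80 m:
225 × (0.640/3.80)² = 225 × 0.02837 = 6.383 R/h.
Dose = rate × time = 6.383 R/h × 7.100 h = 45.32 R.

45.3 R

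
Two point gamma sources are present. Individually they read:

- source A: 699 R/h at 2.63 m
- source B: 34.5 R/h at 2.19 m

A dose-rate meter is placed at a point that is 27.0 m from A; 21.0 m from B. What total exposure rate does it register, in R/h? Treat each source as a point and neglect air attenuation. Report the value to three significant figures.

7.01 R/h

Each source contributes Iᵢ·(dᵢ/rᵢ)²; contributions add.
A: 699 × (2.63/27.0)² = 6.632 R/h
B: 34.5 × (2.19/21.0)² = 0.3752 R/h
Total = 6.632 + 0.3752 = 7.007 R/h.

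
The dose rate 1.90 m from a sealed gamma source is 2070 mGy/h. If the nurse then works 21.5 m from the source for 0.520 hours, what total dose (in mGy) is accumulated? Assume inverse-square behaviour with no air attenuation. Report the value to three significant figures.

Intensity scales as (d₁/d₂)², so rate at 21.5 m:
2070 × (1.90/21.5)² = 2070 × 0.007810 = 16.17 mGy/h.
Dose = rate × time = 16.17 mGy/h × 0.5200 h = 8.408 mGy.

8.41 mGy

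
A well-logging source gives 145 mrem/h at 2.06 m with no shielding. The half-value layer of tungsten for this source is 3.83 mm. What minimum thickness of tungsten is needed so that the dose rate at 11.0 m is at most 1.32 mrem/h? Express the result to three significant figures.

7.45 mm

At 11.0 m, distance alone gives 145 × (2.06/11.0)² = 145 × 0.03507 = 5.085 mrem/h.
Further attenuation needed: 5.085/1.32 = 3.852.
n = log₂(3.852) = 1.946 half-value layers.
Thickness = 1.946 × 3.83 mm = 7.453 mm.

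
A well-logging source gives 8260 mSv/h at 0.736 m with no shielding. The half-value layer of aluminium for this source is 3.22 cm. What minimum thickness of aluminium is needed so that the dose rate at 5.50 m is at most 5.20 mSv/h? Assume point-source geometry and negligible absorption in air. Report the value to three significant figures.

At 5.50 m, distance alone gives 8260 × (0.736/5.50)² = 8260 × 0.01791 = 147.9 mSv/h.
Further attenuation needed: 147.9/5.20 = 28.44.
n = log₂(28.44) = 4.830 half-value layers.
Thickness = 4.830 × 3.22 cm = 15.55 cm.

15.6 cm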